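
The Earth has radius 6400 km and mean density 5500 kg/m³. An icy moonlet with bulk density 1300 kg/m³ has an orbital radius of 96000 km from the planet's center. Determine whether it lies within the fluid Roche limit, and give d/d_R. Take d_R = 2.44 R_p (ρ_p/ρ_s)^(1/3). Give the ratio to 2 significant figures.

d_R = 2.44 × (6400 km) × (5500/1300)^(1/3) = 25260 km
d/d_R = (96000) / (25260) = 3.8
Since d/d_R > 1, the body is outside the Roche limit.

outside; d/d_R ≈ 3.8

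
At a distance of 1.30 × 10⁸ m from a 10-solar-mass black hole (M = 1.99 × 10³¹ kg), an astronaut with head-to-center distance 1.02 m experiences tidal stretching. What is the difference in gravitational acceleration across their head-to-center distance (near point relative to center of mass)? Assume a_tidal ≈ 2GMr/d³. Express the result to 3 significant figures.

Since r ≪ d, expand the inverse-square field across one radius to get the leading 2GMr/d³ term.
Δa = 2GMr/d³
   = 2 × (6.674 × 10⁻¹¹) × (1.99 × 10³¹) × (1.02) / (1.30 × 10⁸)³
   = 1.23 × 10⁻³ m/s²

1.23 × 10⁻³ m/s²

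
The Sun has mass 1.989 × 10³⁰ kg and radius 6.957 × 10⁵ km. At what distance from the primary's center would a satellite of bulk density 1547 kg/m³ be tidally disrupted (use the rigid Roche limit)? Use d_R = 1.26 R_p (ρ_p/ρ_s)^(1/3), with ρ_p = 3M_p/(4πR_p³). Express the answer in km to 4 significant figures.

ρ_p = 3M_p/(4πR_p³) = 3 × (1.989 × 10³⁰) / (4π × (6.957 × 10⁸ m)³) = 1410 kg/m³
d_R = 1.26 × 6.957 × 10⁵ km × (1410/1547)^(1/3)
    = 8.499 × 10⁵ km

8.499 × 10⁵ km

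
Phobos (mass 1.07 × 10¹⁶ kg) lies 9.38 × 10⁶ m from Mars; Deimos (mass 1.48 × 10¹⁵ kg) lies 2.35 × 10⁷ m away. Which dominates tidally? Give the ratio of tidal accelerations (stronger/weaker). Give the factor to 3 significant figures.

Tidal acceleration ∝ M/d³, so compare M/d³ for each.
Phobos: (1.07 × 10¹⁶) / (9.38 × 10⁶)³ = 1.297 × 10⁻⁵
Deimos: (1.48 × 10¹⁵) / (2.35 × 10⁷)³ = 1.140 × 10⁻⁷
Ratio (larger/smaller) = 114

Phobos, by a factor of ≈ 114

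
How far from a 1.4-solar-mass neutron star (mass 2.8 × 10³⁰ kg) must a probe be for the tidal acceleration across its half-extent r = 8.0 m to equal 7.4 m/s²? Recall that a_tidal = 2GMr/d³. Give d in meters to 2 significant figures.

7.4 × 10⁶ m

2GMr/d³ = a_tidal  ⇒  d = (2GMr / a_tidal)^(1/3)
d = (2 × 6.674×10⁻¹¹ × (2.8 × 10³⁰) × (8.0) / (7.4))^(1/3)
  = 7.4 × 10⁶ m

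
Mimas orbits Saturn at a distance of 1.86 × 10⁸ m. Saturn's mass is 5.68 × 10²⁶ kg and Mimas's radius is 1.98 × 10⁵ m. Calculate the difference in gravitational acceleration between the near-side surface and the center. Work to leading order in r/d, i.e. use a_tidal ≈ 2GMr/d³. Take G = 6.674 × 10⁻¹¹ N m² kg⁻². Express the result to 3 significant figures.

2.33 × 10⁻³ m/s²

Δg = 2GMr/d³
   = 2 × (6.674 × 10⁻¹¹) × (5.68 × 10²⁶) × (1.98 × 10⁵) / (1.86 × 10⁸)³
   = 2.33 × 10⁻³ m/s²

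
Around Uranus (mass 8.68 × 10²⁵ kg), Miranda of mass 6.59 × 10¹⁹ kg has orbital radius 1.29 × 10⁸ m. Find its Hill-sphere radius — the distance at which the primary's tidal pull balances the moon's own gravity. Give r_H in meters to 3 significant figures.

r_H ≈ a (m/3M)^(1/3)
    = (1.29 × 10⁸) × (6.59 × 10¹⁹ / (3 × 8.68 × 10²⁵))^(1/3)
    = 8.16 × 10⁵ m

8.16 × 10⁵ m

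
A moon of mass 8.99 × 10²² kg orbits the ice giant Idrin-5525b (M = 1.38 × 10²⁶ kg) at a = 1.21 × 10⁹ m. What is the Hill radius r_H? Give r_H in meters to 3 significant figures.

7.27 × 10⁷ m

r_H ≈ a (m/3M)^(1/3)
    = (1.21 × 10⁹) × (8.99 × 10²² / (3 × 1.38 × 10²⁶))^(1/3)
    = 7.27 × 10⁷ m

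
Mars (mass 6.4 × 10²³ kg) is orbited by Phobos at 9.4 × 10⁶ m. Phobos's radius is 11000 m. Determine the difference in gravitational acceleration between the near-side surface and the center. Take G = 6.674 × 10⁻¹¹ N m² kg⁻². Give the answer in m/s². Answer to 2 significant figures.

a_tidal = 2GMr/d³
        = 2 × (6.674 × 10⁻¹¹) × (6.4 × 10²³) × (11000) / (9.4 × 10⁶)³
        = 1.1 × 10⁻³ m/s²

1.1 × 10⁻³ m/s²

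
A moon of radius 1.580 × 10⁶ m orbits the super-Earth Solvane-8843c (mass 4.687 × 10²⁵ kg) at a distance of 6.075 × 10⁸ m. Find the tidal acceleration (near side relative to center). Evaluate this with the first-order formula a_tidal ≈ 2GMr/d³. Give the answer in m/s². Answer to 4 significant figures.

4.409 × 10⁻⁵ m/s²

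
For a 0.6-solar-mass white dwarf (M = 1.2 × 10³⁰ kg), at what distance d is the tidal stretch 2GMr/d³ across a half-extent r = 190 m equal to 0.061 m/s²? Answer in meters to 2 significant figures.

2GMr/d³ = a_tidal  ⇒  d = (2GMr / a_tidal)^(1/3)
d = (2 × 6.674×10⁻¹¹ × (1.2 × 10³⁰) × (190) / (0.061))^(1/3)
  = 7.9 × 10⁷ m

7.9 × 10⁷ m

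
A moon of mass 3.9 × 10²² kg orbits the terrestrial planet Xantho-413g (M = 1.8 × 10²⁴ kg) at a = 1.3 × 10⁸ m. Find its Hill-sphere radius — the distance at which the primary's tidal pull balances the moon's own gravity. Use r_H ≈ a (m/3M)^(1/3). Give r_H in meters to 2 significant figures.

r_H ≈ a (m/3M)^(1/3)
    = (1.3 × 10⁸) × (3.9 × 10²² / (3 × 1.8 × 10²⁴))^(1/3)
    = 2.5 × 10⁷ m

2.5 × 10⁷ m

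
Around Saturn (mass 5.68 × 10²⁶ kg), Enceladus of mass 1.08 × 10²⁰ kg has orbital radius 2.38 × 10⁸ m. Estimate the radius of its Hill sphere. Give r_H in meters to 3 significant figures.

9.49 × 10⁵ m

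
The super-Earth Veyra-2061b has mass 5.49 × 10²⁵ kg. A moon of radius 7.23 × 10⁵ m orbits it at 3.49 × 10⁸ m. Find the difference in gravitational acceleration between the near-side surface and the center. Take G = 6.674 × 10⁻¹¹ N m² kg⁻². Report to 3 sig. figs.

1.25 × 10⁻⁴ m/s²

The tidal stretch is the gradient of GM/d² times the body's extent r, hence the 1/d³ dependence.
Δg = 2GMr/d³
   = 2 × (6.674 × 10⁻¹¹) × (5.49 × 10²⁵) × (7.23 × 10⁵) / (3.49 × 10⁸)³
   = 1.25 × 10⁻⁴ m/s²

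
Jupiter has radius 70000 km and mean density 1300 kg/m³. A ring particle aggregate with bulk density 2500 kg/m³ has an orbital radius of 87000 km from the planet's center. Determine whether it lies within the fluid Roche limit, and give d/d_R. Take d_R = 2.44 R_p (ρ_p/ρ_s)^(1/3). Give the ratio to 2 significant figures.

inside; d/d_R ≈ 0.63

d_R = 2.44 × (70000 km) × (1300/2500)^(1/3) = 1.373 × 10⁵ km
d/d_R = (87000) / (1.373 × 10⁵) = 0.63
Since d/d_R < 1, the body is inside the Roche limit.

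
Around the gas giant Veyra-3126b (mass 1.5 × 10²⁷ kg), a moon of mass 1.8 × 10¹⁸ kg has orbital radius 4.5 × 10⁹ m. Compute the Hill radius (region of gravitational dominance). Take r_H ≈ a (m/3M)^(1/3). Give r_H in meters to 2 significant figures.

r_H ≈ a (m/3M)^(1/3)
    = (4.5 × 10⁹) × (1.8 × 10¹⁸ / (3 × 1.5 × 10²⁷))^(1/3)
    = 3.3 × 10⁶ m

3.3 × 10⁶ m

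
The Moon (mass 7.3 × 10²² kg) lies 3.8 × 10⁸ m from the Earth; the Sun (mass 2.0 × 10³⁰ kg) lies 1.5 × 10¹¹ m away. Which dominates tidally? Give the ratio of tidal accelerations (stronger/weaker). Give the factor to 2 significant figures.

Compare M/d³ for the two perturbers:
The Moon: (7.3 × 10²²) / (3.8 × 10⁸)³ = 1.330 × 10⁻³
The Sun: (2.0 × 10³⁰) / (1.5 × 10¹¹)³ = 5.926 × 10⁻⁴
Ratio (larger/smaller) = 2.2

The Moon, by a factor of ≈ 2.2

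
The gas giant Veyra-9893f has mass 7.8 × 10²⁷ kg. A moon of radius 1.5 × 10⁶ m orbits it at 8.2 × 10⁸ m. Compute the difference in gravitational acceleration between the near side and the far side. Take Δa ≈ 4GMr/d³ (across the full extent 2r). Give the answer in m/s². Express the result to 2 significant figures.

5.7 × 10⁻³ m/s²

a_tidal = 4GMr/d³
        = 4 × (6.674 × 10⁻¹¹) × (7.8 × 10²⁷) × (1.5 × 10⁶) / (8.2 × 10⁸)³
        = 5.7 × 10⁻³ m/s²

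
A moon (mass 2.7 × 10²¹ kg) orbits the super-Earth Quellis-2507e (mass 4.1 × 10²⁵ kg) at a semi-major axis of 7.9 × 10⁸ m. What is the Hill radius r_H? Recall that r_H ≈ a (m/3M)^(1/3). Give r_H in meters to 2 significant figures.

r_H ≈ a (m/3M)^(1/3)
    = (7.9 × 10⁸) × (2.7 × 10²¹ / (3 × 4.1 × 10²⁵))^(1/3)
    = 2.2 × 10⁷ m

2.2 × 10⁷ m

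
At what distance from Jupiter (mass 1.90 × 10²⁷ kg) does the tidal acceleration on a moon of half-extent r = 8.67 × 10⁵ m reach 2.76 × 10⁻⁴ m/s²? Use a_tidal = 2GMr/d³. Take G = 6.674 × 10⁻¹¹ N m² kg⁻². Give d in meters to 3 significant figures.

9.27 × 10⁸ m

2GMr/d³ = a_tidal  ⇒  d = (2GMr / a_tidal)^(1/3)
d = (2 × 6.674×10⁻¹¹ × (1.90 × 10²⁷) × (8.67 × 10⁵) / (2.76 × 10⁻⁴))^(1/3)
  = 9.27 × 10⁸ m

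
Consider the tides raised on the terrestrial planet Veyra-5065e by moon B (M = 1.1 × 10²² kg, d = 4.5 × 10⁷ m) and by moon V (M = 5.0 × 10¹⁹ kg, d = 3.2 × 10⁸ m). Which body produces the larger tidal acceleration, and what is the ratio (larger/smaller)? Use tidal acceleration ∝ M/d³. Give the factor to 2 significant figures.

Moon B, by a factor of ≈ 79000

The tide-raising term goes as M/d³ (the gradient of a 1/d² field).
Moon B: (1.1 × 10²²) / (4.5 × 10⁷)³ = 1.207 × 10⁻¹
Moon V: (5.0 × 10¹⁹) / (3.2 × 10⁸)³ = 1.526 × 10⁻⁶
Ratio (larger/smaller) = 79000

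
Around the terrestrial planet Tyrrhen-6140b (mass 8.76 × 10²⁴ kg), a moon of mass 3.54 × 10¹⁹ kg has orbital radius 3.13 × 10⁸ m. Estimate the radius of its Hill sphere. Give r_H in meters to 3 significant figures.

r_H ≈ a (m/3M)^(1/3)
    = (3.13 × 10⁸) × (3.54 × 10¹⁹ / (3 × 8.76 × 10²⁴))^(1/3)
    = 3.46 × 10⁶ m

3.46 × 10⁶ m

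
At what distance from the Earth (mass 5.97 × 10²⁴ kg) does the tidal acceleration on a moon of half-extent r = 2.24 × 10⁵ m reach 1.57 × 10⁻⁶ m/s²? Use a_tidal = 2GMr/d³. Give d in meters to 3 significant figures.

4.84 × 10⁸ m

2GMr/d³ = a_tidal  ⇒  d = (2GMr / a_tidal)^(1/3)
d = (2 × 6.674×10⁻¹¹ × (5.97 × 10²⁴) × (2.24 × 10⁵) / (1.57 × 10⁻⁶))^(1/3)
  = 4.84 × 10⁸ m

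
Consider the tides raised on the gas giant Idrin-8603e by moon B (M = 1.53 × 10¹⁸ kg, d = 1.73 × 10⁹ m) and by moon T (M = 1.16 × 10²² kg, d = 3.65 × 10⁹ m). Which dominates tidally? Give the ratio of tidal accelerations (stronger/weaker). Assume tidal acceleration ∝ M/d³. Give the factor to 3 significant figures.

The tide-raising term goes as M/d³ (the gradient of a 1/d² field).
Moon B: (1.53 × 10¹⁸) / (1.73 × 10⁹)³ = 2.955 × 10⁻¹⁰
Moon T: (1.16 × 10²²) / (3.65 × 10⁹)³ = 2.385 × 10⁻⁷
Ratio (larger/smaller) = 807

Moon T, by a factor of ≈ 807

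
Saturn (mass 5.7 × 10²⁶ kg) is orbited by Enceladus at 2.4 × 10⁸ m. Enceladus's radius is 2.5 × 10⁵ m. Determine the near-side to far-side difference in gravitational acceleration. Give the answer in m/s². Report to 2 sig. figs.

2.8 × 10⁻³ m/s²

Δa = 4GMr/d³
   = 4 × (6.674 × 10⁻¹¹) × (5.7 × 10²⁶) × (2.5 × 10⁵) / (2.4 × 10⁸)³
   = 2.8 × 10⁻³ m/s²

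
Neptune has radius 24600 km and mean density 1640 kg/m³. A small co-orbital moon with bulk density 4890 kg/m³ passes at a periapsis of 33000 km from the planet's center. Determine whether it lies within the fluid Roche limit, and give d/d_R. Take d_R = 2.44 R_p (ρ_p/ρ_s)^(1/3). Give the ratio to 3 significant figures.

inside; d/d_R ≈ 0.791

d_R = 2.44 × (24600 km) × (1640/4890)^(1/3) = 41700 km
d/d_R = (33000) / (41700) = 0.791
Since d/d_R < 1, the body is inside the Roche limit.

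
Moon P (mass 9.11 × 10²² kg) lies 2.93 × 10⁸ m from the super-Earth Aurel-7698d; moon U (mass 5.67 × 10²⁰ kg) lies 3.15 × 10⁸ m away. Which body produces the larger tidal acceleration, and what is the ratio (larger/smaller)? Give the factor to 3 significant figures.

Moon P, by a factor of ≈ 200

Compare M/d³ for the two perturbers:
Moon P: (9.11 × 10²²) / (2.93 × 10⁸)³ = 3.622 × 10⁻³
Moon U: (5.67 × 10²⁰) / (3.15 × 10⁸)³ = 1.814 × 10⁻⁵
Ratio (larger/smaller) = 200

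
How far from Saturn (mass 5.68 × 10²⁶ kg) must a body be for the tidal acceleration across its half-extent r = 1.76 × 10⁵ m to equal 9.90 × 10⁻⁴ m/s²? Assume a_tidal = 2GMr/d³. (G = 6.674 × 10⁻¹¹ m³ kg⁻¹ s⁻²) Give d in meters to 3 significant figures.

2.38 × 10⁸ m

2GMr/d³ = a_tidal  ⇒  d = (2GMr / a_tidal)^(1/3)
d = (2 × 6.674×10⁻¹¹ × (5.68 × 10²⁶) × (1.76 × 10⁵) / (9.90 × 10⁻⁴))^(1/3)
  = 2.38 × 10⁸ m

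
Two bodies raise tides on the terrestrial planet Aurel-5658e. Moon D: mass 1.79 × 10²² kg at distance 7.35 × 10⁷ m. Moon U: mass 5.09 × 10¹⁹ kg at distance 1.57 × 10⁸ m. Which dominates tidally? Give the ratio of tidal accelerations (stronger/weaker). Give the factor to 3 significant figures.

Moon D, by a factor of ≈ 3430

Tidal stretch scales as M/d³; compute that for each body.
Moon D: (1.79 × 10²²) / (7.35 × 10⁷)³ = 4.508 × 10⁻²
Moon U: (5.09 × 10¹⁹) / (1.57 × 10⁸)³ = 1.315 × 10⁻⁵
Ratio (larger/smaller) = 3430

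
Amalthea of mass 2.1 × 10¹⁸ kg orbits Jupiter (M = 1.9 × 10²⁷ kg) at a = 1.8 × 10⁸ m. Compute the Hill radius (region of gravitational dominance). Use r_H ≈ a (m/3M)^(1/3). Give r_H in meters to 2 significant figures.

1.3 × 10⁵ m

r_H ≈ a (m/3M)^(1/3)
    = (1.8 × 10⁸) × (2.1 × 10¹⁸ / (3 × 1.9 × 10²⁷))^(1/3)
    = 1.3 × 10⁵ m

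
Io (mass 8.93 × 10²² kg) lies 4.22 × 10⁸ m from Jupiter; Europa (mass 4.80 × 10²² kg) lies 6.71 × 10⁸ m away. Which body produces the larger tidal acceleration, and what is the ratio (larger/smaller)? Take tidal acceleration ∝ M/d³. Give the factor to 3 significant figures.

The tide-raising term goes as M/d³ (the gradient of a 1/d² field).
Io: (8.93 × 10²²) / (4.22 × 10⁸)³ = 1.188 × 10⁻³
Europa: (4.80 × 10²²) / (6.71 × 10⁸)³ = 1.589 × 10⁻⁴
Ratio (larger/smaller) = 7.48

Io, by a factor of ≈ 7.48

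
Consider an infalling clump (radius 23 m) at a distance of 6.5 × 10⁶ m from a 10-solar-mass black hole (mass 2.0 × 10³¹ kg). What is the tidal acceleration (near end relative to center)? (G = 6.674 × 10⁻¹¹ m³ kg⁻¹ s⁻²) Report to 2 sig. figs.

2.2 × 10² m/s²

The tidal stretch is the gradient of GM/d² times the body's extent r, hence the 1/d³ dependence.
Δa = 2GMr/d³
   = 2 × (6.674 × 10⁻¹¹) × (2.0 × 10³¹) × (23) / (6.5 × 10⁶)³
   = 2.2 × 10² m/s²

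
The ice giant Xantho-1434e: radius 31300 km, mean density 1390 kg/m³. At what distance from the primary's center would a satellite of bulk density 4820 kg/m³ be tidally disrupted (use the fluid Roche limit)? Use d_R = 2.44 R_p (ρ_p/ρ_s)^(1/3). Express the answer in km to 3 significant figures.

d_R = 2.44 × 31300 km × (1390/4820)^(1/3)
    = 50500 km

50500 km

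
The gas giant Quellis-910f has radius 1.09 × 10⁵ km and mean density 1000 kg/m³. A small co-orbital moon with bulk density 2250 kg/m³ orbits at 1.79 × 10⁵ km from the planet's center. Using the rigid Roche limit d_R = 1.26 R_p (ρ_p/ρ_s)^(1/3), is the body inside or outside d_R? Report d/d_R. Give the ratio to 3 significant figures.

outside; d/d_R ≈ 1.71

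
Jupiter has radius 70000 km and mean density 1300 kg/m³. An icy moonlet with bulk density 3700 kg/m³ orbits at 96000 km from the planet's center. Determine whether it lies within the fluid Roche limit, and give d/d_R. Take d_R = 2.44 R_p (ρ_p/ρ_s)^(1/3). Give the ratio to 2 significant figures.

inside; d/d_R ≈ 0.80

d_R = 2.44 × (70000 km) × (1300/3700)^(1/3) = 1.205 × 10⁵ km
d/d_R = (96000) / (1.205 × 10⁵) = 0.80
Since d/d_R < 1, the body is inside the Roche limit.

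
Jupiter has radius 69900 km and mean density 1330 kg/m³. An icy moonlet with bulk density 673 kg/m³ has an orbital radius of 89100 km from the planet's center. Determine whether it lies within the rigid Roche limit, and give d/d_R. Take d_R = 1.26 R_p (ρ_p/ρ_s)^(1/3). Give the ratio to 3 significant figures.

inside; d/d_R ≈ 0.806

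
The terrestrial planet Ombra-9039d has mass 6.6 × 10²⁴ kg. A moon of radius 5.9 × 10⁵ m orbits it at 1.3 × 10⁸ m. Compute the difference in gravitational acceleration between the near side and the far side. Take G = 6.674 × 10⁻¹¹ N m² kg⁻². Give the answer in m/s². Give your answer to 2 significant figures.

4.7 × 10⁻⁴ m/s²

Δa = 4GMr/d³
   = 4 × (6.674 × 10⁻¹¹) × (6.6 × 10²⁴) × (5.9 × 10⁵) / (1.3 × 10⁸)³
   = 4.7 × 10⁻⁴ m/s²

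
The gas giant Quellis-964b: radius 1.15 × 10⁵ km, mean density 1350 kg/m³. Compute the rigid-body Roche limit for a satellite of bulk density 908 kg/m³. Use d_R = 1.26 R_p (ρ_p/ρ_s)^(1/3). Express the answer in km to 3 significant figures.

1.65 × 10⁵ km

d_R = 1.26 × 1.15 × 10⁵ km × (1350/908)^(1/3)
    = 1.65 × 10⁵ km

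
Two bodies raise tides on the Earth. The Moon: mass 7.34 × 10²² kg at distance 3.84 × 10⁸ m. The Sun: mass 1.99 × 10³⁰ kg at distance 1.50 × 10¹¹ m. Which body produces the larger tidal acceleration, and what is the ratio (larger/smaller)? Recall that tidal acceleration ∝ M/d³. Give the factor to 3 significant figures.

Compare M/d³ for the two perturbers:
The Moon: (7.34 × 10²²) / (3.84 × 10⁸)³ = 1.296 × 10⁻³
The Sun: (1.99 × 10³⁰) / (1.50 × 10¹¹)³ = 5.896 × 10⁻⁴
Ratio (larger/smaller) = 2.20

The Moon, by a factor of ≈ 2.20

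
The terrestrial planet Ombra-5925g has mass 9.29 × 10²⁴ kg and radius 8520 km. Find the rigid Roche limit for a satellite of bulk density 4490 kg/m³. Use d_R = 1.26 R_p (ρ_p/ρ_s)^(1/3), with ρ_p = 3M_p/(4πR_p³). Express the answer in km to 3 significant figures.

ρ_p = 3M_p/(4πR_p³) = 3 × (9.29 × 10²⁴) / (4π × (8.52 × 10⁶ m)³) = 3590 kg/m³
d_R = 1.26 × 8520 km × (3590/4490)^(1/3)
    = 9960 km

9960 km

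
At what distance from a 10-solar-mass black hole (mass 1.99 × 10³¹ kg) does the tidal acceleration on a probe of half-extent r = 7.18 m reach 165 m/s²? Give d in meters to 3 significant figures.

4.87 × 10⁶ m

2GMr/d³ = a_tidal  ⇒  d = (2GMr / a_tidal)^(1/3)
d = (2 × 6.674×10⁻¹¹ × (1.99 × 10³¹) × (7.18) / (165))^(1/3)
  = 4.87 × 10⁶ m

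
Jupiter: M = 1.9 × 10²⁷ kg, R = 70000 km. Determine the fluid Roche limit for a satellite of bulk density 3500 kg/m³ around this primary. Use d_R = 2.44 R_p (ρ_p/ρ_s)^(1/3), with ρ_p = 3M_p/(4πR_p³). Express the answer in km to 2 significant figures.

ρ_p = 3M_p/(4πR_p³) = 3 × (1.9 × 10²⁷) / (4π × (7.0 × 10⁷ m)³) = 1300 kg/m³
d_R = 2.44 × 70000 km × (1300/3500)^(1/3)
    = 1.2 × 10⁵ km

1.2 × 10⁵ km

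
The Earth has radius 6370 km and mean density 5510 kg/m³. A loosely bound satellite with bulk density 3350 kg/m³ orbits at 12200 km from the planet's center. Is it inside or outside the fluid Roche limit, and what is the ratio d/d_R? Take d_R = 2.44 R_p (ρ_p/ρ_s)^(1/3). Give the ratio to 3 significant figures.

inside; d/d_R ≈ 0.665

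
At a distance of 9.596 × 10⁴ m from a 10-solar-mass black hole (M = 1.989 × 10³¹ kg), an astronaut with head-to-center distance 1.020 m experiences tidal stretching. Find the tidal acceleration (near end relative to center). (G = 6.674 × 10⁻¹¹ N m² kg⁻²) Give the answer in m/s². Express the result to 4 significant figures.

3.065 × 10⁶ m/s²

Δa = 2GMr/d³
   = 2 × (6.674 × 10⁻¹¹) × (1.989 × 10³¹) × (1.020) / (9.596 × 10⁴)³
   = 3.065 × 10⁶ m/s²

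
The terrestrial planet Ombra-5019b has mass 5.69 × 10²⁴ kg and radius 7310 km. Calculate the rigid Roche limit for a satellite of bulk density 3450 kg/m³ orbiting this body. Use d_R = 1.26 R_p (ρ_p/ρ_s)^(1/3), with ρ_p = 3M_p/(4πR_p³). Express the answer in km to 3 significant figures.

ρ_p = 3M_p/(4πR_p³) = 3 × (5.69 × 10²⁴) / (4π × (7.31 × 10⁶ m)³) = 3480 kg/m³
d_R = 1.26 × 7310 km × (3480/3450)^(1/3)
    = 9240 km

9240 km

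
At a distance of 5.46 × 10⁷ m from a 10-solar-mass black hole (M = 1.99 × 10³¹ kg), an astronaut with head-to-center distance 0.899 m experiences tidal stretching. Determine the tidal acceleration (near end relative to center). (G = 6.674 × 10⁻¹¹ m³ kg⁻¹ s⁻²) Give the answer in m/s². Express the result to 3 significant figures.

1.47 × 10⁻² m/s²

a_tidal = 2GMr/d³
        = 2 × (6.674 × 10⁻¹¹) × (1.99 × 10³¹) × (0.899) / (5.46 × 10⁷)³
        = 1.47 × 10⁻² m/s²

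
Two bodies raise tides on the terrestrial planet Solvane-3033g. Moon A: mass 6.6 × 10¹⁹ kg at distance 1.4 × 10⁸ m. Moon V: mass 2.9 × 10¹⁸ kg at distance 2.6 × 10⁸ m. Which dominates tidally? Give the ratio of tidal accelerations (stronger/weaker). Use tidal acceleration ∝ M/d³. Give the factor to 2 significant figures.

Moon A, by a factor of ≈ 150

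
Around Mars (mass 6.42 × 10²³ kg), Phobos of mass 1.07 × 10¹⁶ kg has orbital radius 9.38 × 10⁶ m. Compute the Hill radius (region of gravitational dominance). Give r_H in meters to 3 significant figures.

1.66 × 10⁴ m

r_H ≈ a (m/3M)^(1/3)
    = (9.38 × 10⁶) × (1.07 × 10¹⁶ / (3 × 6.42 × 10²³))^(1/3)
    = 1.66 × 10⁴ m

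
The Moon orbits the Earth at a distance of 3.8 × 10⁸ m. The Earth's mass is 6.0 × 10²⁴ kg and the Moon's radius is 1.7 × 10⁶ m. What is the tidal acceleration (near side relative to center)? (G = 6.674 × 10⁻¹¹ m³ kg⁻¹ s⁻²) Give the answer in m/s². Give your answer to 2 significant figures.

2.5 × 10⁻⁵ m/s²

The tidal stretch is the gradient of GM/d² times the body's extent r, hence the 1/d³ dependence.
Δa = 2GMr/d³
   = 2 × (6.674 × 10⁻¹¹) × (6.0 × 10²⁴) × (1.7 × 10⁶) / (3.8 × 10⁸)³
   = 2.5 × 10⁻⁵ m/s²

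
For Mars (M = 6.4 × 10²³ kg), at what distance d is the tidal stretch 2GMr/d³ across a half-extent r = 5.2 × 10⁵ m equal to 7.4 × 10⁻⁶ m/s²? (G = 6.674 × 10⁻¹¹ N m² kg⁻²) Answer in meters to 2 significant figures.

1.8 × 10⁸ m

2GMr/d³ = a_tidal  ⇒  d = (2GMr / a_tidal)^(1/3)
d = (2 × 6.674×10⁻¹¹ × (6.4 × 10²³) × (5.2 × 10⁵) / (7.4 × 10⁻⁶))^(1/3)
  = 1.8 × 10⁸ m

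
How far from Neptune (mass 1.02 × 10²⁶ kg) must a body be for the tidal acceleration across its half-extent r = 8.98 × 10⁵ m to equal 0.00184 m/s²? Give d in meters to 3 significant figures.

1.88 × 10⁸ m

2GMr/d³ = a_tidal  ⇒  d = (2GMr / a_tidal)^(1/3)
d = (2 × 6.674×10⁻¹¹ × (1.02 × 10²⁶) × (8.98 × 10⁵) / (0.00184))^(1/3)
  = 1.88 × 10⁸ m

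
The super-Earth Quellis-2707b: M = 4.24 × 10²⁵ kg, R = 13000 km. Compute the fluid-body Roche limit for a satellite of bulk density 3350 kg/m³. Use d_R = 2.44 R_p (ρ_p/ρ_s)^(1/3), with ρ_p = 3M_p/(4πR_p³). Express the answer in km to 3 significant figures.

ρ_p = 3M_p/(4πR_p³) = 3 × (4.24 × 10²⁵) / (4π × (1.30 × 10⁷ m)³) = 4610 kg/m³
d_R = 2.44 × 13000 km × (4610/3350)^(1/3)
    = 35300 km

35300 km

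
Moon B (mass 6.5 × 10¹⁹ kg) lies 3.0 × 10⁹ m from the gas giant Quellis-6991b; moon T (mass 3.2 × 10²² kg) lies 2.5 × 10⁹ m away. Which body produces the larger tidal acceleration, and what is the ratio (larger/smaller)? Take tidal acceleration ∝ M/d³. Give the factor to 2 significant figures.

Compare M/d³ for the two perturbers:
Moon B: (6.5 × 10¹⁹) / (3.0 × 10⁹)³ = 2.407 × 10⁻⁹
Moon T: (3.2 × 10²²) / (2.5 × 10⁹)³ = 2.048 × 10⁻⁶
Ratio (larger/smaller) = 850

Moon T, by a factor of ≈ 850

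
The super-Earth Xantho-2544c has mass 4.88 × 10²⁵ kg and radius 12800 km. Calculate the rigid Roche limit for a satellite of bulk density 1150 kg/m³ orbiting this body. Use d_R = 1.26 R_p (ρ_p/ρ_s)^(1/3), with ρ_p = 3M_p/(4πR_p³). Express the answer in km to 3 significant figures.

ρ_p = 3M_p/(4πR_p³) = 3 × (4.88 × 10²⁵) / (4π × (1.28 × 10⁷ m)³) = 5560 kg/m³
d_R = 1.26 × 12800 km × (5560/1150)^(1/3)
    = 27300 km

27300 km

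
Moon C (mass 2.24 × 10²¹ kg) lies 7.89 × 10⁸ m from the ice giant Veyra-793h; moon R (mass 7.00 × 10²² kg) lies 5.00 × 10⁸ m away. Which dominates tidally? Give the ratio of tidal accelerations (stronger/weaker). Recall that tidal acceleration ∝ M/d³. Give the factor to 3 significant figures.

Compare M/d³ for the two perturbers:
Moon C: (2.24 × 10²¹) / (7.89 × 10⁸)³ = 4.561 × 10⁻⁶
Moon R: (7.00 × 10²²) / (5.00 × 10⁸)³ = 5.600 × 10⁻⁴
Ratio (larger/smaller) = 123

Moon R, by a factor of ≈ 123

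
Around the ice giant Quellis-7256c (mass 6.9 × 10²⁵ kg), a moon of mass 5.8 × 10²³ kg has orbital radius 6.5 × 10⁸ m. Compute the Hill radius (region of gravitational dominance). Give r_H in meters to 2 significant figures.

9.2 × 10⁷ m

r_H ≈ a (m/3M)^(1/3)
    = (6.5 × 10⁸) × (5.8 × 10²³ / (3 × 6.9 × 10²⁵))^(1/3)
    = 9.2 × 10⁷ m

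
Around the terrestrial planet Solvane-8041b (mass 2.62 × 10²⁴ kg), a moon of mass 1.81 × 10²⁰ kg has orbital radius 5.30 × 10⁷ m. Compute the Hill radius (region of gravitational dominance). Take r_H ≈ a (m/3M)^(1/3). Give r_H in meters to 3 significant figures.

1.51 × 10⁶ m

r_H ≈ a (m/3M)^(1/3)
    = (5.30 × 10⁷) × (1.81 × 10²⁰ / (3 × 2.62 × 10²⁴))^(1/3)
    = 1.51 × 10⁶ m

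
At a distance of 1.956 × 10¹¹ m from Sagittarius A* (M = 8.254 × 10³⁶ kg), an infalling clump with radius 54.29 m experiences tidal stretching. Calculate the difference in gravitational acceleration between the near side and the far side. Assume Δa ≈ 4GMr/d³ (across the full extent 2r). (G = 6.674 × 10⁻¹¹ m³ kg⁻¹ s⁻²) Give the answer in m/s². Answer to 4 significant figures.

1.599 × 10⁻⁵ m/s²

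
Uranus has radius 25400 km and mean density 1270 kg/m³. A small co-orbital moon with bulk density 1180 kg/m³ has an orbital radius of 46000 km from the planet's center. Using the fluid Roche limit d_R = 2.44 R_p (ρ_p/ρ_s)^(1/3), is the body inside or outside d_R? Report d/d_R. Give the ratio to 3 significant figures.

d_R = 2.44 × (25400 km) × (1270/1180)^(1/3) = 63510 km
d/d_R = (46000) / (63510) = 0.724
Since d/d_R < 1, the body is inside the Roche limit.

inside; d/d_R ≈ 0.724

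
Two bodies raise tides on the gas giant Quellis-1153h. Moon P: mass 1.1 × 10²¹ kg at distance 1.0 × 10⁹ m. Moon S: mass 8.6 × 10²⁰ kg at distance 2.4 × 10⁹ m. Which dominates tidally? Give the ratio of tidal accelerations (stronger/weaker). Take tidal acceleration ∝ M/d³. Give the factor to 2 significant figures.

Moon P, by a factor of ≈ 18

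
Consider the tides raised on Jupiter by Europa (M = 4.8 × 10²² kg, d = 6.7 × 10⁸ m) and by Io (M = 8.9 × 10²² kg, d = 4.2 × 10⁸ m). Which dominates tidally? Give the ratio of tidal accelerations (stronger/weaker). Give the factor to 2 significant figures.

Compare M/d³ for the two perturbers:
Europa: (4.8 × 10²²) / (6.7 × 10⁸)³ = 1.596 × 10⁻⁴
Io: (8.9 × 10²²) / (4.2 × 10⁸)³ = 1.201 × 10⁻³
Ratio (larger/smaller) = 7.5

Io, by a factor of ≈ 7.5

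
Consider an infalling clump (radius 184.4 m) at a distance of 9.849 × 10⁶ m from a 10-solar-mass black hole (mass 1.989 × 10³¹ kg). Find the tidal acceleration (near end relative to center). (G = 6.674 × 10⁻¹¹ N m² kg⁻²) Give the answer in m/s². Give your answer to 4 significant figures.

Δa = 2GMr/d³
   = 2 × (6.674 × 10⁻¹¹) × (1.989 × 10³¹) × (184.4) / (9.849 × 10⁶)³
   = 5.124 × 10² m/s²

5.124 × 10² m/s²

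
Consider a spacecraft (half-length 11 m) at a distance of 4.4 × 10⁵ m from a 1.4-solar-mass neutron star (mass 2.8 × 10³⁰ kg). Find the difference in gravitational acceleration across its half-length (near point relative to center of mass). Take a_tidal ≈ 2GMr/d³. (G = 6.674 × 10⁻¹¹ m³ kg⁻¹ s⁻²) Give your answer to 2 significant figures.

Δa = 2GMr/d³
   = 2 × (6.674 × 10⁻¹¹) × (2.8 × 10³⁰) × (11) / (4.4 × 10⁵)³
   = 4.8 × 10⁴ m/s²

4.8 × 10⁴ m/s²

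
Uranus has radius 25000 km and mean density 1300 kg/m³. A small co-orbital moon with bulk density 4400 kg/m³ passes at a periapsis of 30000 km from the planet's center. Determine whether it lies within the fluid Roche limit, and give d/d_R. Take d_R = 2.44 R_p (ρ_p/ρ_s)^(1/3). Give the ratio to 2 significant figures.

inside; d/d_R ≈ 0.74

d_R = 2.44 × (25000 km) × (1300/4400)^(1/3) = 40630 km
d/d_R = (30000) / (40630) = 0.74
Since d/d_R < 1, the body is inside the Roche limit.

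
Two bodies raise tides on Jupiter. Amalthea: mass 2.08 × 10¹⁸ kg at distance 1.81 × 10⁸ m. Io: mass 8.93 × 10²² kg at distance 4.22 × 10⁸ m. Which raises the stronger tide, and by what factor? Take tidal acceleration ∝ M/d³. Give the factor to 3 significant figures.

Io, by a factor of ≈ 3390

The tide-raising term goes as M/d³ (the gradient of a 1/d² field).
Amalthea: (2.08 × 10¹⁸) / (1.81 × 10⁸)³ = 3.508 × 10⁻⁷
Io: (8.93 × 10²²) / (4.22 × 10⁸)³ = 1.188 × 10⁻³
Ratio (larger/smaller) = 3390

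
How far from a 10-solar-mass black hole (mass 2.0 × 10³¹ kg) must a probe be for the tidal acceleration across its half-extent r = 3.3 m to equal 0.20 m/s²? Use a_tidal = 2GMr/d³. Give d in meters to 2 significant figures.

3.5 × 10⁷ m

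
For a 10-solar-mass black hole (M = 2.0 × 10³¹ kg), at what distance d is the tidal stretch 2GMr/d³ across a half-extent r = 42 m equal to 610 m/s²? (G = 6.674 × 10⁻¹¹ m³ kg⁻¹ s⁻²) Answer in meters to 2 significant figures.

5.7 × 10⁶ m

2GMr/d³ = a_tidal  ⇒  d = (2GMr / a_tidal)^(1/3)
d = (2 × 6.674×10⁻¹¹ × (2.0 × 10³¹) × (42) / (610))^(1/3)
  = 5.7 × 10⁶ m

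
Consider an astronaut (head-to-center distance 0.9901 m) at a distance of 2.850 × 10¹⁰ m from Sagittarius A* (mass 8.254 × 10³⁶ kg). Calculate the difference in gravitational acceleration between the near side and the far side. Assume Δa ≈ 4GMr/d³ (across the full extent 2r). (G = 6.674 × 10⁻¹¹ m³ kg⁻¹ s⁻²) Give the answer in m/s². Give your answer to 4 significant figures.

Δa = 4GMr/d³
   = 4 × (6.674 × 10⁻¹¹) × (8.254 × 10³⁶) × (0.9901) / (2.850 × 10¹⁰)³
   = 9.424 × 10⁻⁵ m/s²

9.424 × 10⁻⁵ m/s²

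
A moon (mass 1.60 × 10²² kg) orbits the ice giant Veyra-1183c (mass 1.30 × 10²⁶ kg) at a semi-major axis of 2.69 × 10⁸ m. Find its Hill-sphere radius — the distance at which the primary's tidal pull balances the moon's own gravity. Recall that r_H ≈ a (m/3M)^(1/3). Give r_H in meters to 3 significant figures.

r_H ≈ a (m/3M)^(1/3)
    = (2.69 × 10⁸) × (1.60 × 10²² / (3 × 1.30 × 10²⁶))^(1/3)
    = 9.28 × 10⁶ m

9.28 × 10⁶ m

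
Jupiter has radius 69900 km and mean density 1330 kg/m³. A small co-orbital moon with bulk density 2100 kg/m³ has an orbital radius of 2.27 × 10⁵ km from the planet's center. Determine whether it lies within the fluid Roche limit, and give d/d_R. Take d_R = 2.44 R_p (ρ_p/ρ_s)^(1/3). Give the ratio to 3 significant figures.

outside; d/d_R ≈ 1.55

d_R = 2.44 × (69900 km) × (1330/2100)^(1/3) = 1.465 × 10⁵ km
d/d_R = (2.27 × 10⁵) / (1.465 × 10⁵) = 1.55
Since d/d_R > 1, the body is outside the Roche limit.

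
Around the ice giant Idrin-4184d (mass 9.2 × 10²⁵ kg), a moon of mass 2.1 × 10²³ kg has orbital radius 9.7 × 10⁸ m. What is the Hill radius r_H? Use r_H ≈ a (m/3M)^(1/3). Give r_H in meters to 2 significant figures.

8.9 × 10⁷ m

r_H ≈ a (m/3M)^(1/3)
    = (9.7 × 10⁸) × (2.1 × 10²³ / (3 × 9.2 × 10²⁵))^(1/3)
    = 8.9 × 10⁷ m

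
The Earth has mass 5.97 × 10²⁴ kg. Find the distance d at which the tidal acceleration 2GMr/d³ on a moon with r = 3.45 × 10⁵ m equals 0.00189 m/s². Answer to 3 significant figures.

5.26 × 10⁷ m

2GMr/d³ = a_tidal  ⇒  d = (2GMr / a_tidal)^(1/3)
d = (2 × 6.674×10⁻¹¹ × (5.97 × 10²⁴) × (3.45 × 10⁵) / (0.00189))^(1/3)
  = 5.26 × 10⁷ m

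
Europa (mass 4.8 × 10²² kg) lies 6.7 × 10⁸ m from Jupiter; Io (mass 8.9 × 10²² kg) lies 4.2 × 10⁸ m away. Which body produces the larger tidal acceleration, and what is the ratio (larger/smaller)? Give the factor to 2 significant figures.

Compare M/d³ for the two perturbers:
Europa: (4.8 × 10²²) / (6.7 × 10⁸)³ = 1.596 × 10⁻⁴
Io: (8.9 × 10²²) / (4.2 × 10⁸)³ = 1.201 × 10⁻³
Ratio (larger/smaller) = 7.5

Io, by a factor of ≈ 7.5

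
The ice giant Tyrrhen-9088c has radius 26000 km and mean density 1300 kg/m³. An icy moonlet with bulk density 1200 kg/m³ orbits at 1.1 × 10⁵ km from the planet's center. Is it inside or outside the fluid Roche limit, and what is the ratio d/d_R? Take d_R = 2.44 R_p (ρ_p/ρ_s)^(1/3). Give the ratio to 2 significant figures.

d_R = 2.44 × (26000 km) × (1300/1200)^(1/3) = 65160 km
d/d_R = (1.1 × 10⁵) / (65160) = 1.7
Since d/d_R > 1, the body is outside the Roche limit.

outside; d/d_R ≈ 1.7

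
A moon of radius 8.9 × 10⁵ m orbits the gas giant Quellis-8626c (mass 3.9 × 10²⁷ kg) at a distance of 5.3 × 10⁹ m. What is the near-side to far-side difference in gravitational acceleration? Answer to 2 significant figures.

6.2 × 10⁻⁶ m/s²

Δa = 4GMr/d³
   = 4 × (6.674 × 10⁻¹¹) × (3.9 × 10²⁷) × (8.9 × 10⁵) / (5.3 × 10⁹)³
   = 6.2 × 10⁻⁶ m/s²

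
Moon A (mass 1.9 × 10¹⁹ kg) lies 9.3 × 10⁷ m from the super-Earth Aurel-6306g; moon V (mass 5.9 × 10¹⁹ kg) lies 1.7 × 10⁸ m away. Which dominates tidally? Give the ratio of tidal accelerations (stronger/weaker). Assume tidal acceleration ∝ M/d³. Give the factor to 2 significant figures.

Compare M/d³ for the two perturbers:
Moon A: (1.9 × 10¹⁹) / (9.3 × 10⁷)³ = 2.362 × 10⁻⁵
Moon V: (5.9 × 10¹⁹) / (1.7 × 10⁸)³ = 1.201 × 10⁻⁵
Ratio (larger/smaller) = 2.0

Moon A, by a factor of ≈ 2.0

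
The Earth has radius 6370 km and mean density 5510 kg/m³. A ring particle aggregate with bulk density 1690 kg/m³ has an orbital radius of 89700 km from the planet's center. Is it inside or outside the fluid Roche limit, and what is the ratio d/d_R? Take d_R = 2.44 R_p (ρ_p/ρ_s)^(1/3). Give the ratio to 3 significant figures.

d_R = 2.44 × (6370 km) × (5510/1690)^(1/3) = 23050 km
d/d_R = (89700) / (23050) = 3.89
Since d/d_R > 1, the body is outside the Roche limit.

outside; d/d_R ≈ 3.89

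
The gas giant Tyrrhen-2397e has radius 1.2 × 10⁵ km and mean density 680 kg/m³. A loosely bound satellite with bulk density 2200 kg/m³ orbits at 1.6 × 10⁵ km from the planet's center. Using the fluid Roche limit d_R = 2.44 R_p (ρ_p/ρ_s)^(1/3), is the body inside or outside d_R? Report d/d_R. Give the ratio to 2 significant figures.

inside; d/d_R ≈ 0.81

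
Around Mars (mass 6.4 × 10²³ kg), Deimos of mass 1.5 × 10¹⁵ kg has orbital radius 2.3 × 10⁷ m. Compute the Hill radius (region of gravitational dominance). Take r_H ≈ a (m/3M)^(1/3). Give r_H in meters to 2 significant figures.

r_H ≈ a (m/3M)^(1/3)
    = (2.3 × 10⁷) × (1.5 × 10¹⁵ / (3 × 6.4 × 10²³))^(1/3)
    = 2.1 × 10⁴ m

2.1 × 10⁴ m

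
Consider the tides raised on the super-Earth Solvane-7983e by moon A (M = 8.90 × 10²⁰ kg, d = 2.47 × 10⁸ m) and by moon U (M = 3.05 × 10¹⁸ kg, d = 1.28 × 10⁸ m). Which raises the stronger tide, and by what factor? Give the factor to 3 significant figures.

Moon A, by a factor of ≈ 40.6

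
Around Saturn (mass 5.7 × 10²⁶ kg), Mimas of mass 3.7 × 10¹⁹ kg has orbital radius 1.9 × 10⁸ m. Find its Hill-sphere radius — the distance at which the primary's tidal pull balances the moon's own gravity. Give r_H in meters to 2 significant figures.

5.3 × 10⁵ m

r_H ≈ a (m/3M)^(1/3)
    = (1.9 × 10⁸) × (3.7 × 10¹⁹ / (3 × 5.7 × 10²⁶))^(1/3)
    = 5.3 × 10⁵ m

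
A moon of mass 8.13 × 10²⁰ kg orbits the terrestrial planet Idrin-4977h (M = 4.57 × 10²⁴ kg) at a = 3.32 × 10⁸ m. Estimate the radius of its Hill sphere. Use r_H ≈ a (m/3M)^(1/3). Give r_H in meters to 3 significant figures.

r_H ≈ a (m/3M)^(1/3)
    = (3.32 × 10⁸) × (8.13 × 10²⁰ / (3 × 4.57 × 10²⁴))^(1/3)
    = 1.29 × 10⁷ m

1.29 × 10⁷ m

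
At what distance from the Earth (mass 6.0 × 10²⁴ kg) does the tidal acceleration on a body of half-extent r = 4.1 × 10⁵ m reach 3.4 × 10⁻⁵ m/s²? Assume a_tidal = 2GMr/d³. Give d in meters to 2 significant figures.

2.1 × 10⁸ m

2GMr/d³ = a_tidal  ⇒  d = (2GMr / a_tidal)^(1/3)
d = (2 × 6.674×10⁻¹¹ × (6.0 × 10²⁴) × (4.1 × 10⁵) / (3.4 × 10⁻⁵))^(1/3)
  = 2.1 × 10⁸ m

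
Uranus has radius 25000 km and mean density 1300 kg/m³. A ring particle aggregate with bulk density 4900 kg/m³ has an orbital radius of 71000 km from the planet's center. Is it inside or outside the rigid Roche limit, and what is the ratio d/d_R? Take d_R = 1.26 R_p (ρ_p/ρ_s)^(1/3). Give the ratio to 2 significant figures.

outside; d/d_R ≈ 3.5

d_R = 1.26 × (25000 km) × (1300/4900)^(1/3) = 20240 km
d/d_R = (71000) / (20240) = 3.5
Since d/d_R > 1, the body is outside the Roche limit.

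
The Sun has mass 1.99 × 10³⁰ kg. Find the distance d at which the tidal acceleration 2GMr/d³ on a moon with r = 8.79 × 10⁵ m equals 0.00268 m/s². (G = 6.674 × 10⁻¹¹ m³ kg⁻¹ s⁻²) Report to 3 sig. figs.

4.43 × 10⁹ m

2GMr/d³ = a_tidal  ⇒  d = (2GMr / a_tidal)^(1/3)
d = (2 × 6.674×10⁻¹¹ × (1.99 × 10³⁰) × (8.79 × 10⁵) / (0.00268))^(1/3)
  = 4.43 × 10⁹ m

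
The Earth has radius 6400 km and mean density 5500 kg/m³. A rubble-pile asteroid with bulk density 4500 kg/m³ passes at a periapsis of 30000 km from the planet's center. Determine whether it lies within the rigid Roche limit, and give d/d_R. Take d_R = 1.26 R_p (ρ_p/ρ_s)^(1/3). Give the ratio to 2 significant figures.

outside; d/d_R ≈ 3.5

d_R = 1.26 × (6400 km) × (5500/4500)^(1/3) = 8622 km
d/d_R = (30000) / (8622) = 3.5
Since d/d_R > 1, the body is outside the Roche limit.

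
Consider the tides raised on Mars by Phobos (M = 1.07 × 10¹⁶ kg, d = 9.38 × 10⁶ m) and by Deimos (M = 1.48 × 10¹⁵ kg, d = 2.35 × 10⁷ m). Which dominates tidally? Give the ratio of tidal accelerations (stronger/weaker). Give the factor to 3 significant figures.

Phobos, by a factor of ≈ 114

Compare M/d³ for the two perturbers:
Phobos: (1.07 × 10¹⁶) / (9.38 × 10⁶)³ = 1.297 × 10⁻⁵
Deimos: (1.48 × 10¹⁵) / (2.35 × 10⁷)³ = 1.140 × 10⁻⁷
Ratio (larger/smaller) = 114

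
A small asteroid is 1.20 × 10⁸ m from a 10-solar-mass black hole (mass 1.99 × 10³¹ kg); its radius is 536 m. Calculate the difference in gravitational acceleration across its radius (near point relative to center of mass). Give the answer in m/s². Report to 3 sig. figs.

The tidal stretch is the gradient of GM/d² times the body's extent r, hence the 1/d³ dependence.
Δa = 2GMr/d³
   = 2 × (6.674 × 10⁻¹¹) × (1.99 × 10³¹) × (536) / (1.20 × 10⁸)³
   = 8.24 × 10⁻¹ m/s²

8.24 × 10⁻¹ m/s²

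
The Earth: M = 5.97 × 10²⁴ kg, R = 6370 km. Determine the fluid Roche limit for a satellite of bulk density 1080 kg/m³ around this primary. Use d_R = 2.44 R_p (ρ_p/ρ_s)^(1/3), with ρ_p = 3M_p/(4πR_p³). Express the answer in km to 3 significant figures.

26800 km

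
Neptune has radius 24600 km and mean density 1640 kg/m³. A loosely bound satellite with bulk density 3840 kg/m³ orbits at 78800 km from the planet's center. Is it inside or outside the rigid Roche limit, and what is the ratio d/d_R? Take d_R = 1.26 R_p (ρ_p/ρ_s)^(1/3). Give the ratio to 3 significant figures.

d_R = 1.26 × (24600 km) × (1640/3840)^(1/3) = 23340 km
d/d_R = (78800) / (23340) = 3.38
Since d/d_R > 1, the body is outside the Roche limit.

outside; d/d_R ≈ 3.38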